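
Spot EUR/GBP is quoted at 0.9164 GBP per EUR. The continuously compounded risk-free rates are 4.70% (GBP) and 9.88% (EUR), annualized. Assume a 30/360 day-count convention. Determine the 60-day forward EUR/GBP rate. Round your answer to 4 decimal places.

F = S·e^((r_GBP − r_EUR)T) = 0.9164 · e^((0.0470 − 0.0988) × 60/360)
= 0.9164 · e^-0.008633 = 0.9164 × 0.991404
F = 0.9085 GBP per EUR

0.9085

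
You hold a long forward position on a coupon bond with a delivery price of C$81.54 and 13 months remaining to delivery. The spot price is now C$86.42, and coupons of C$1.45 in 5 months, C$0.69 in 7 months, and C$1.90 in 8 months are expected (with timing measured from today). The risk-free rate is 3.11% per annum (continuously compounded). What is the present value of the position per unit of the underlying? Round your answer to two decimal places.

PV(remaining coupons) I = 1.45·e^(−0.0311·5/12) + 0.69·e^(−0.0311·7/12) + 1.90·e^(−0.0311·8/12) = 3.9699
Current forward F = (S − I)·e^(rT) = (86.42 − 3.9699)·e^(0.0311·13/12) = 82.4501 × 1.034266 = 85.2753
Value (long) = (F − K)·e^(−rT) = (85.2753 − 81.54) × 0.966870 = 3.6115
Value = C$3.61

C$3.61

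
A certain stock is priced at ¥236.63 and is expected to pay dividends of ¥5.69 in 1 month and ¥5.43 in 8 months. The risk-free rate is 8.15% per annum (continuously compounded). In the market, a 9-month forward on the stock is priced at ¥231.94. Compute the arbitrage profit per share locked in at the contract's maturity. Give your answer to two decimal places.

PV(dividends) I = 5.69·e^(−0.0815·1/12) + 5.43·e^(−0.0815·8/12) = 10.7943
Fair forward F* = (S − I)·e^(rT) = (236.63 − 10.7943)·e^0.061125 = 225.8357 × 1.063032 = 240.0706
Market ¥231.94 < fair 240.0706: forward underpriced → reverse cash-and-carry (short the stock, invest proceeds at r, pay the dividends, go long the forward).
Profit at T = |F_mkt − F*| = |231.94 − 240.0706| = ¥8.13 per share

¥8.13 per share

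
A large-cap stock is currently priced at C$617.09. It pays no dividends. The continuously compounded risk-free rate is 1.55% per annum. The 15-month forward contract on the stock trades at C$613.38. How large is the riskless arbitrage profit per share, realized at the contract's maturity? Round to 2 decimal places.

C$15.78 per share

Fair forward: F* = S·e^(carry·T), with carry = r = 0.0155
F* = 617.09 · e^(0.0155 × 15/12) = 617.09 · e^0.019375 = 617.09 × 1.019564 = C$629.1627
Market C$613.38 < fair C$629.1627: forward underpriced → reverse cash-and-carry (short spot, go long the forward).
At maturity, profit = |F_mkt − F*| = |613.38 − 629.1627| = C$15.78 per share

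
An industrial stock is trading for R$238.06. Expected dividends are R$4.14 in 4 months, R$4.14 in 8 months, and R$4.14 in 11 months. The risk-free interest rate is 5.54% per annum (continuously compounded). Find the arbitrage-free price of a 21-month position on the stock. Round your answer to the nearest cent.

R$249.09

PV(dividends) I = 4.14·e^(−0.0554·4/12) + 4.14·e^(−0.0554·8/12) + 4.14·e^(−0.0554·11/12)
I = 4.0642 + 3.9899 + 3.9350 = 11.9891
F = (S − I)·e^(rT) = (238.06 − 11.9891) · e^(0.0554·21/12)
= 226.0709 · e^0.096950 = 226.0709 × 1.101805 = R$249.09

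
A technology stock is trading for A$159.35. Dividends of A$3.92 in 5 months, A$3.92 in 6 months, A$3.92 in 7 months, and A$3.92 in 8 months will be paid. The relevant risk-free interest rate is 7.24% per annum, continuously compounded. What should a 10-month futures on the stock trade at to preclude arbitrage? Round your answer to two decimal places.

A$153.25

PV(dividends) I = 3.92·e^(−0.0724·5/12) + 3.92·e^(−0.0724·6/12) + 3.92·e^(−0.0724·7/12) + 3.92·e^(−0.0724·8/12)
I = 3.8035 + 3.7806 + 3.7579 + 3.7353 = 15.0773
F = (S − I)·e^(rT) = (159.35 − 15.0773) · e^(0.0724·10/12)
= 144.2727 · e^0.060333 = 144.2727 × 1.062190 = A$153.25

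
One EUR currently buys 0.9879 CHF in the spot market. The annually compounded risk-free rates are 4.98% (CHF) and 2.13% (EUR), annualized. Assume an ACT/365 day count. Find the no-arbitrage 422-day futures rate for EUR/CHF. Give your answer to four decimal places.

1.0198

By covered interest parity, F = S · (1+r_CHF)^T / (1+r_EUR)^T
= 0.9879 × 1.057798 / 1.024667 = 0.9879 × 1.032333
F = 1.0198 CHF per EUR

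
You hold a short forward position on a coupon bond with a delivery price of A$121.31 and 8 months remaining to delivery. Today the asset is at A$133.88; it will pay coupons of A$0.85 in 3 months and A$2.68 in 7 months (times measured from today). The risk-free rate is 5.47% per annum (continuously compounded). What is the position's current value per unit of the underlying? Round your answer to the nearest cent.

-A$13.48

PV(remaining coupons) I = 0.85·e^(−0.0547·3/12) + 2.68·e^(−0.0547·7/12) = 3.4343
Current forward F = (S − I)·e^(rT) = (133.88 − 3.4343)·e^(0.0547·8/12) = 130.4457 × 1.037140 = 135.2905
Value (long) = (F − K)·e^(−rT) = (135.2905 − 121.31) × 0.964190 = 13.4799
Short position value = −(long value) = -A$13.48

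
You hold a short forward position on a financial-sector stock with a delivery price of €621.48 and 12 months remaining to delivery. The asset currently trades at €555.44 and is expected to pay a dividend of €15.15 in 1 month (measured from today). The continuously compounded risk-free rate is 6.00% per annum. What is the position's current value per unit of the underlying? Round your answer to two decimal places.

€44.92

PV(remaining dividends) I = 15.15·e^(−0.0600·1/12) = 15.0744
Current forward F = (S − I)·e^(rT) = (555.44 − 15.0744)·e^(0.0600·12/12) = 540.3656 × 1.061837 = 573.7802
Value (long) = (F − K)·e^(−rT) = (573.7802 − 621.48) × 0.941765 = -44.9220
Short position value = −(long value) = €44.92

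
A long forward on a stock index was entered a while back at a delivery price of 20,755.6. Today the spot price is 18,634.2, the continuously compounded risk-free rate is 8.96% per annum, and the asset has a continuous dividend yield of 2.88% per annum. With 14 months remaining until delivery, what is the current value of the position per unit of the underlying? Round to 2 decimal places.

Current fair forward for the remaining 14 months: F = S·e^((r − q)·T), (r − q) = 0.0896 − 0.0288 = 0.0608
F = 18634.2 · e^(0.0608 × 14/12) = 18634.2 × 1.07350966 = 20003.9937
Value of long forward = (F − K)·e^(−rT) = (20003.9937 − 20755.6) · e^(−0.0896·14/12)
= -751.6063 × 0.90074477 = -677.01

-677.01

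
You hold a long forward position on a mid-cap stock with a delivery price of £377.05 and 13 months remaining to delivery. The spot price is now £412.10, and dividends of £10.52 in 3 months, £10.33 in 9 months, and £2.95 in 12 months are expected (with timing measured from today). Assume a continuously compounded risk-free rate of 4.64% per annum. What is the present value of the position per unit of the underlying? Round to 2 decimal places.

PV(remaining dividends) I = 10.52·e^(−0.0464·3/12) + 10.33·e^(−0.0464·9/12) + 2.95·e^(−0.0464·12/12) = 23.1916
Current forward F = (S − I)·e^(rT) = (412.10 − 23.1916)·e^(0.0464·13/12) = 388.9084 × 1.051551 = 408.9570
Value (long) = (F − K)·e^(−rT) = (408.9570 − 377.05) × 0.950976 = 30.3428
Value = £30.34

£30.34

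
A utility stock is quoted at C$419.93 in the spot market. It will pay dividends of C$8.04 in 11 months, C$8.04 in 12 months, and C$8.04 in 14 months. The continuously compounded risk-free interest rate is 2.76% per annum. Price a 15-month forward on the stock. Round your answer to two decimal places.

C$410.40

PV(dividends) I = 8.04·e^(−0.0276·11/12) + 8.04·e^(−0.0276·12/12) + 8.04·e^(−0.0276·14/12)
I = 7.8391 + 7.8211 + 7.7852 = 23.4454
F = (S − I)·e^(rT) = (419.93 − 23.4454) · e^(0.0276·15/12)
= 396.4846 · e^0.034500 = 396.4846 × 1.035102 = C$410.40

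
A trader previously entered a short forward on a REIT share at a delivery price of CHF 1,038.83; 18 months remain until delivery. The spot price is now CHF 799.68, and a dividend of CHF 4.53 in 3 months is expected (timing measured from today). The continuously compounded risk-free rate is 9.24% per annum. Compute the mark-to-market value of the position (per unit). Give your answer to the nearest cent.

PV(remaining dividends) I = 4.53·e^(−0.0924·3/12) = 4.4266
Current forward F = (S − I)·e^(rT) = (799.68 − 4.4266)·e^(0.0924·18/12) = 795.2534 × 1.148665 = 913.4797
Value (long) = (F − K)·e^(−rT) = (913.4797 − 1038.83) × 0.870576 = -109.1270
Short position value = −(long value) = CHF 109.13

CHF 109.13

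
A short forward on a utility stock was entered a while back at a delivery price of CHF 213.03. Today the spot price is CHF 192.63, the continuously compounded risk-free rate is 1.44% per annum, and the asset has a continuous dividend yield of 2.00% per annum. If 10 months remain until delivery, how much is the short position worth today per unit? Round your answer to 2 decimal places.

CHF 21.04

Current fair forward for the remaining 10 months: F = S·e^((r − q)·T), (r − q) = 0.0144 − 0.0200 = -0.0056
F = 192.63 · e^(-0.0056 × 10/12) = 192.63 × 0.995344 = 191.7331
Value of long forward = (F − K)·e^(−rT) = (191.7331 − 213.03) · e^(−0.0144·10/12)
= -21.2969 × 0.988072 = -21.04
Short position value = −(long value) = CHF 21.04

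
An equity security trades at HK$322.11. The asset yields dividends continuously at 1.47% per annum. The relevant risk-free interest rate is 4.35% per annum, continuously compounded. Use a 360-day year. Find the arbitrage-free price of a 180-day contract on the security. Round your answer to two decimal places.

F = S·e^((r − q)T) = 322.11 · e^((0.0435 − 0.0147) × 180/360)
= 322.11 · e^0.014400 = 322.11 × 1.014504
F = HK$326.78

HK$326.78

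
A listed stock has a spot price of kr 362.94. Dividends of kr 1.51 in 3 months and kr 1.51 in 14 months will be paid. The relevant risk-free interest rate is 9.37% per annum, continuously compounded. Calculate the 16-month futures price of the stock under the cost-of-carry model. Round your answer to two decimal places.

kr 408.03

PV(dividends) I = 1.51·e^(−0.0937·3/12) + 1.51·e^(−0.0937·14/12)
I = 1.4750 + 1.3536 = 2.8286
F = (S − I)·e^(rT) = (362.94 − 2.8286) · e^(0.0937·16/12)
= 360.1114 · e^0.124933 = 360.1114 × 1.133073 = kr 408.03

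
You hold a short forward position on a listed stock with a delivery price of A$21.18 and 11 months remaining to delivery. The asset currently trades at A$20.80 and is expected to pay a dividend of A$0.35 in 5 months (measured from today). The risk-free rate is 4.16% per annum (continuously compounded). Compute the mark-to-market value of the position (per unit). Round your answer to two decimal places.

PV(remaining dividends) I = 0.35·e^(−0.0416·5/12) = 0.3440
Current forward F = (S − I)·e^(rT) = (20.80 − 0.3440)·e^(0.0416·11/12) = 20.4560 × 1.038870 = 21.2511
Value (long) = (F − K)·e^(−rT) = (21.2511 − 21.18) × 0.962585 = 0.0684
Short position value = −(long value) = -A$0.07

-A$0.07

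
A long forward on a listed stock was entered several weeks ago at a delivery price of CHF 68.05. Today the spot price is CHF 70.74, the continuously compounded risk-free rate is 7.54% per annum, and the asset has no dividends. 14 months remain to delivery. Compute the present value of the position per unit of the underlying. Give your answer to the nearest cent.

Current fair forward for the remaining 14 months: F = S·e^(r·T), r = 0.0754
F = 70.74 · e^(0.0754 × 14/12) = 70.74 × 1.091952 = 77.2447
Value of long forward = (F − K)·e^(−rT) = (77.2447 − 68.05) · e^(−0.0754·14/12)
= 9.1947 × 0.915791 = 8.42

CHF 8.42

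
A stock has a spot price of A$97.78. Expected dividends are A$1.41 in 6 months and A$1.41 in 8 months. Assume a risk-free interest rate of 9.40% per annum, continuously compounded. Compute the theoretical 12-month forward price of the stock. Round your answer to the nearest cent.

PV(dividends) I = 1.41·e^(−0.0940·6/12) + 1.41·e^(−0.0940·8/12)
I = 1.3453 + 1.3244 = 2.6697
F = (S − I)·e^(rT) = (97.78 − 2.6697) · e^(0.0940·12/12)
= 95.1103 · e^0.094000 = 95.1103 × 1.098560 = A$104.48

A$104.48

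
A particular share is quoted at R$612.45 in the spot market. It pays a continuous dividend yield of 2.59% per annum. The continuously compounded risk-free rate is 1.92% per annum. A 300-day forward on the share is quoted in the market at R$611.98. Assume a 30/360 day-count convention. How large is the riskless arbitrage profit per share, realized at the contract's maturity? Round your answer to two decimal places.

R$2.94 per share

Fair forward: F* = S·e^(carry·T), with carry = (r − q) = 0.0192 − 0.0259 = -0.0067
F* = 612.45 · e^(-0.0067 × 300/360) = 612.45 · e^-0.005583 = 612.45 × 0.994433 = R$609.0405
Market R$611.98 > fair R$609.0405: forward overpriced → cash-and-carry (buy spot, short the forward).
At maturity, profit = |F_mkt − F*| = |611.98 − 609.0405| = R$2.94 per share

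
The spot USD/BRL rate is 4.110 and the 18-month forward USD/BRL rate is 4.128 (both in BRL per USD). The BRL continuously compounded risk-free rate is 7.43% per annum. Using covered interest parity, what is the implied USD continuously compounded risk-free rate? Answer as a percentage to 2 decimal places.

F = S·e^((r_BRL − r_USD)T) ⇒ r_USD = r_BRL − ln(F/S)/T
ln(4.128/4.110) = 0.004370; /(18/12) = 0.002913
r_USD = 0.0743 − 0.002913 = 0.071387
r_USD = 7.14%

7.14%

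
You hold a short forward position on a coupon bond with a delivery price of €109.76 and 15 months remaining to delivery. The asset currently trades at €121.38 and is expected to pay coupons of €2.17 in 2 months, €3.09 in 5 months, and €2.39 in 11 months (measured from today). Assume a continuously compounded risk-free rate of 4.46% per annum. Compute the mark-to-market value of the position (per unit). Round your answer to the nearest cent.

-€10.09

PV(remaining coupons) I = 2.17·e^(−0.0446·2/12) + 3.09·e^(−0.0446·5/12) + 2.39·e^(−0.0446·11/12) = 7.4813
Current forward F = (S − I)·e^(rT) = (121.38 − 7.4813)·e^(0.0446·15/12) = 113.8987 × 1.057333 = 120.4289
Value (long) = (F − K)·e^(−rT) = (120.4289 − 109.76) × 0.945776 = 10.0904
Short position value = −(long value) = -€10.09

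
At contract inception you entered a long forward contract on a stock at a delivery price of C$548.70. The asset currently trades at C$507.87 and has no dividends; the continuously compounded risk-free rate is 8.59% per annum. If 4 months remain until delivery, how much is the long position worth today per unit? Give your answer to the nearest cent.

-C$25.34

Current fair forward for the remaining 4 months: F = S·e^(r·T), r = 0.0859
F = 507.87 · e^(0.0859 × 4/12) = 507.87 × 1.029047 = 522.6221
Value of long forward = (F − K)·e^(−rT) = (522.6221 − 548.70) · e^(−0.0859·4/12)
= -26.0779 × 0.971773 = -25.34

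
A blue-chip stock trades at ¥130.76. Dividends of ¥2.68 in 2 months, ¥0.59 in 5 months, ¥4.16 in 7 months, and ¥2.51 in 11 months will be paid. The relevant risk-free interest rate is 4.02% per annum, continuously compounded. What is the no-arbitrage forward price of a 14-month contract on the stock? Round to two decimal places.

¥126.85

PV(dividends) I = 2.68·e^(−0.0402·2/12) + 0.59·e^(−0.0402·5/12) + 4.16·e^(−0.0402·7/12) + 2.51·e^(−0.0402·11/12)
I = 2.6621 + 0.5802 + 4.0636 + 2.4192 = 9.7251
F = (S − I)·e^(rT) = (130.76 − 9.7251) · e^(0.0402·14/12)
= 121.0349 · e^0.046900 = 121.0349 × 1.048017 = ¥126.85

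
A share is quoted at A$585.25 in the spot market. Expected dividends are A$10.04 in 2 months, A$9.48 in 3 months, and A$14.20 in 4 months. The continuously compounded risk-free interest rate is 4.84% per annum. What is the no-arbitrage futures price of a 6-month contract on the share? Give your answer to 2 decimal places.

A$565.47

PV(dividends) I = 10.04·e^(−0.0484·2/12) + 9.48·e^(−0.0484·3/12) + 14.20·e^(−0.0484·4/12)
I = 9.9593 + 9.3660 + 13.9727 = 33.2980
F = (S − I)·e^(rT) = (585.25 − 33.2980) · e^(0.0484·6/12)
= 551.9520 · e^0.024200 = 551.9520 × 1.024495 = A$565.47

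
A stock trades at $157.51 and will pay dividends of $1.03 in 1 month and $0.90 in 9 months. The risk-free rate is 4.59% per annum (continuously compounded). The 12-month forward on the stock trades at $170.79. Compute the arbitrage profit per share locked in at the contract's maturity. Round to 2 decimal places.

PV(dividends) I = 1.03·e^(−0.0459·1/12) + 0.90·e^(−0.0459·9/12) = 1.8956
Fair forward F* = (S − I)·e^(rT) = (157.51 − 1.8956)·e^0.045900 = 155.6144 × 1.046970 = 162.9236
Market $170.79 > fair 162.9236: forward overpriced → cash-and-carry (borrow at r, buy the stock and collect the dividends, short the forward).
Profit at T = |F_mkt − F*| = |170.79 − 162.9236| = $7.87 per share

$7.87 per share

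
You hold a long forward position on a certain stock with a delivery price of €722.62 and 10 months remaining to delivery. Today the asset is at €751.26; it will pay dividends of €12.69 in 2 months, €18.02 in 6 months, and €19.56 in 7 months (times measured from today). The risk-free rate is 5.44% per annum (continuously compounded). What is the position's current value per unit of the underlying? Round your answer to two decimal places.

€11.61

PV(remaining dividends) I = 12.69·e^(−0.0544·2/12) + 18.02·e^(−0.0544·6/12) + 19.56·e^(−0.0544·7/12) = 49.0610
Current forward F = (S − I)·e^(rT) = (751.26 − 49.0610)·e^(0.0544·10/12) = 702.1990 × 1.046377 = 734.7649
Value (long) = (F − K)·e^(−rT) = (734.7649 − 722.62) × 0.955679 = 11.6066
Value = €11.61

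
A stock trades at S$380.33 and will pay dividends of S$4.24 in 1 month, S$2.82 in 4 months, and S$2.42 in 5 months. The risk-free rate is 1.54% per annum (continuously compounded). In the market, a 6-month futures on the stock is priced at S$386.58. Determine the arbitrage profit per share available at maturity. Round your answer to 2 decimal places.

PV(dividends) I = 4.24·e^(−0.0154·1/12) + 2.82·e^(−0.0154·4/12) + 2.42·e^(−0.0154·5/12) = 9.4446
Fair futures F* = (S − I)·e^(rT) = (380.33 − 9.4446)·e^0.007700 = 370.8854 × 1.007730 = 373.7523
Market S$386.58 > fair 373.7523: forward overpriced → cash-and-carry (borrow at r, buy the stock and collect the dividends, short the forward).
Profit at T = |F_mkt − F*| = |386.58 − 373.7523| = S$12.83 per share

S$12.83 per share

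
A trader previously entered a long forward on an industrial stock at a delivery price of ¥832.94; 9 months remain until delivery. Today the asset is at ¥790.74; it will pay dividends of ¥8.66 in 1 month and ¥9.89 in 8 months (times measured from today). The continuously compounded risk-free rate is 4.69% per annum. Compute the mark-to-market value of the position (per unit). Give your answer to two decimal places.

PV(remaining dividends) I = 8.66·e^(−0.0469·1/12) + 9.89·e^(−0.0469·8/12) = 18.2118
Current forward F = (S − I)·e^(rT) = (790.74 − 18.2118)·e^(0.0469·9/12) = 772.5282 × 1.035801 = 800.1855
Value (long) = (F − K)·e^(−rT) = (800.1855 − 832.94) × 0.965436 = -31.6224
Value = -¥31.62

-¥31.62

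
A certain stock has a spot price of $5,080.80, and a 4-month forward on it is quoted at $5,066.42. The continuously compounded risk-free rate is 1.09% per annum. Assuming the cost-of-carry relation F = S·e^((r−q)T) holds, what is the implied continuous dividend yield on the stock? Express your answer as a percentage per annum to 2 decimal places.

1.94%

From F = S·e^((r−q)T): (r − q) = ln(F/S)/T
ln(5066.42/5080.80) = ln(0.997170) = -0.002834
(r − q) = -0.002834 / (4/12) = -0.008502
q = r − ln(F/S)/T = 0.0109 + 0.008502 = 0.019402
q = 1.94%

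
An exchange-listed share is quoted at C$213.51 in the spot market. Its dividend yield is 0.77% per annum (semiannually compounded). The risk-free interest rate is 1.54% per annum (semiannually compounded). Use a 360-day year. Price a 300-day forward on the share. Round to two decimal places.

F = S · (1+r/2)^(2T) / (1+q/2)^(2T)
= 213.51 × 1.012866 / 1.006425 = 213.51 × 1.006400
F = C$214.88

C$214.88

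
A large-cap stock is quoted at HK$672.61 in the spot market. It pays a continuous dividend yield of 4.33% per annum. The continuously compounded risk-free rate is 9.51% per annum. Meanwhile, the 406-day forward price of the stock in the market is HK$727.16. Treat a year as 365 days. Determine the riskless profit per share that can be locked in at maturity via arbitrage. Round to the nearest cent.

HK$14.66 per share

Fair forward: F* = S·e^(carry·T), with carry = (r − q) = 0.0951 − 0.0433 = 0.0518
F* = 672.61 · e^(0.0518 × 406/365) = 672.61 · e^0.057619 = 672.61 × 1.059311 = HK$712.5032
Market HK$727.16 > fair HK$712.5032: forward overpriced → cash-and-carry (buy spot, short the forward).
At maturity, profit = |F_mkt − F*| = |727.16 − 712.5032| = HK$14.66 per share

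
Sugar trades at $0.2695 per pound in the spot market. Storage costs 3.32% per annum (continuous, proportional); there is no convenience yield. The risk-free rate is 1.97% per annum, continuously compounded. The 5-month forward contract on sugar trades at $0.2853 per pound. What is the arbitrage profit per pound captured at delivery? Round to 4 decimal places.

Fair forward: F* = S·e^(carry·T), with carry = (r + u) = 0.0197 + 0.0332 = 0.0529
F* = 0.2695 · e^(0.0529 × 5/12) = 0.2695 · e^0.022042 = 0.2695 × 1.022287 = $0.2755
Market $0.2853 > fair $0.2755: forward overpriced → cash-and-carry (buy spot, short the forward).
At maturity, profit = |F_mkt − F*| = |0.2853 − 0.2755| = $0.0098 per pound

$0.0098 per pound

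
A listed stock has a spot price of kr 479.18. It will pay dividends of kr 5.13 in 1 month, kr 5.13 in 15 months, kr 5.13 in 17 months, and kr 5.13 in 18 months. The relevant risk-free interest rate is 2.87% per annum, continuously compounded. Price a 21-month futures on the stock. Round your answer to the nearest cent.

kr 482.93

PV(dividends) I = 5.13·e^(−0.0287·1/12) + 5.13·e^(−0.0287·15/12) + 5.13·e^(−0.0287·17/12) + 5.13·e^(−0.0287·18/12)
I = 5.1177 + 4.9492 + 4.9256 + 4.9138 = 19.9063
F = (S − I)·e^(rT) = (479.18 − 19.9063) · e^(0.0287·21/12)
= 459.2737 · e^0.050225 = 459.2737 × 1.051508 = kr 482.93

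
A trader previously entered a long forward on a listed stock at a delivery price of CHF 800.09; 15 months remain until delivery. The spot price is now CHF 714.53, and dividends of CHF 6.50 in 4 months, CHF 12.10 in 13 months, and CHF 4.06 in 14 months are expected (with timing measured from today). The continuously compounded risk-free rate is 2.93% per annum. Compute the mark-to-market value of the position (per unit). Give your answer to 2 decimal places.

PV(remaining dividends) I = 6.50·e^(−0.0293·4/12) + 12.10·e^(−0.0293·13/12) + 4.06·e^(−0.0293·14/12) = 22.0823
Current forward F = (S − I)·e^(rT) = (714.53 − 22.0823)·e^(0.0293·15/12) = 692.4477 × 1.037304 = 718.2788
Value (long) = (F − K)·e^(−rT) = (718.2788 − 800.09) × 0.964038 = -78.8691
Value = -CHF 78.87

-CHF 78.87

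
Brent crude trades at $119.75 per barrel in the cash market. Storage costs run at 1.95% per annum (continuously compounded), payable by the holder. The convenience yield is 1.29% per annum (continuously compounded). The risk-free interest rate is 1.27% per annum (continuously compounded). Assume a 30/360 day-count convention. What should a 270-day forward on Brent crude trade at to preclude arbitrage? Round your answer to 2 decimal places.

$121.50 per barrel

Net carry = r + u − y = 0.0127 + 0.0195 − 0.0129 = 0.0193
F = S·e^((r+u−y)T) = 119.75 · e^(0.0193 × 270/360) = 119.75 · e^0.014475
= 119.75 × 1.014580 = $121.50 per barrel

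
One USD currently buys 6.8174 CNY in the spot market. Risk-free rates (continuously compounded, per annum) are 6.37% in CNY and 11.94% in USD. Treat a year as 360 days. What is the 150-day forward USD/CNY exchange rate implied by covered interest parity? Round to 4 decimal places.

6.6610

F = S·e^((r_CNY − r_USD)T) = 6.8174 · e^((0.0637 − 0.1194) × 150/360)
= 6.8174 · e^-0.023208 = 6.8174 × 0.977059
F = 6.6610 CNY per USD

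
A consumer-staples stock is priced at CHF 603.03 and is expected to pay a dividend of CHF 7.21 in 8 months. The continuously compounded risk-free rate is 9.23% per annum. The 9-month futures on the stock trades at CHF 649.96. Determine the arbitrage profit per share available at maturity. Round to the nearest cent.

PV(dividends) I = 7.21·e^(−0.0923·8/12) = 6.7797
Fair futures F* = (S − I)·e^(rT) = (603.03 − 6.7797)·e^0.069225 = 596.2503 × 1.071677 = 638.9877
Market CHF 649.96 > fair 638.9877: forward overpriced → cash-and-carry (borrow at r, buy the stock and collect the dividends, short the forward).
Profit at T = |F_mkt − F*| = |649.96 − 638.9877| = CHF 10.97 per share

CHF 10.97 per share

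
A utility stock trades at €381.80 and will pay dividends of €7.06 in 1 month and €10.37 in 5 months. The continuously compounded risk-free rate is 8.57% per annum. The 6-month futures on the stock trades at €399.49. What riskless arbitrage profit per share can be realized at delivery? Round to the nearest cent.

€18.74 per share

PV(dividends) I = 7.06·e^(−0.0857·1/12) + 10.37·e^(−0.0857·5/12) = 17.0160
Fair futures F* = (S − I)·e^(rT) = (381.80 − 17.0160)·e^0.042850 = 364.7840 × 1.043781 = 380.7546
Market €399.49 > fair 380.7546: forward overpriced → cash-and-carry (borrow at r, buy the stock and collect the dividends, short the forward).
Profit at T = |F_mkt − F*| = |399.49 − 380.7546| = €18.74 per share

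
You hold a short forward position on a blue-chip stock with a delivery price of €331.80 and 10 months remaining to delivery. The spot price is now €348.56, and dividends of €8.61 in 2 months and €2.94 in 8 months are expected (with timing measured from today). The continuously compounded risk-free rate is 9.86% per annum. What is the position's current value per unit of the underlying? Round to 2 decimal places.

-€31.71

PV(remaining dividends) I = 8.61·e^(−0.0986·2/12) + 2.94·e^(−0.0986·8/12) = 11.2226
Current forward F = (S − I)·e^(rT) = (348.56 − 11.2226)·e^(0.0986·10/12) = 337.3374 × 1.085637 = 366.2260
Value (long) = (F − K)·e^(−rT) = (366.2260 − 331.80) × 0.921118 = 31.7104
Short position value = −(long value) = -€31.71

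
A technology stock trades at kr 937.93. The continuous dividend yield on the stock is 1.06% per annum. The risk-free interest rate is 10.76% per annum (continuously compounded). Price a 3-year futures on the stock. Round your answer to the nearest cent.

F = S·e^((r − q)T) = 937.93 · e^((0.1076 − 0.0106) × 3)
= 937.93 · e^0.291000 = 937.93 × 1.337765
F = kr 1,254.73

kr 1,254.73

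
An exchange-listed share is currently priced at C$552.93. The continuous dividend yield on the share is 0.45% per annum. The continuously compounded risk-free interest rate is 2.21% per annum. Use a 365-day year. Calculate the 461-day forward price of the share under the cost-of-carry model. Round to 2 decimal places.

C$565.36

F = S·e^((r − q)T) = 552.93 · e^((0.0221 − 0.0045) × 461/365)
= 552.93 · e^0.022229 = 552.93 × 1.022478
F = C$565.36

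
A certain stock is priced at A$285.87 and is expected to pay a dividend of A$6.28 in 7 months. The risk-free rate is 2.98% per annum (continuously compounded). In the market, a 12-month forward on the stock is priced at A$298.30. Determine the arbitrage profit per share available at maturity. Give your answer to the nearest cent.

PV(dividends) I = 6.28·e^(−0.0298·7/12) = 6.1718
Fair forward F* = (S − I)·e^(rT) = (285.87 − 6.1718)·e^0.029800 = 279.6982 × 1.030248 = 288.1585
Market A$298.30 > fair 288.1585: forward overpriced → cash-and-carry (borrow at r, buy the stock and collect the dividends, short the forward).
Profit at T = |F_mkt − F*| = |298.30 − 288.1585| = A$10.14 per share

A$10.14 per share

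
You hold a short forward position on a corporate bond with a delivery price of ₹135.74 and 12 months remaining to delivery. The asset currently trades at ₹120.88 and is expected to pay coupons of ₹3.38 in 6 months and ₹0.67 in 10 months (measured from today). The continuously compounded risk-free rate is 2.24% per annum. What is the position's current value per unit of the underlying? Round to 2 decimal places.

₹15.85

PV(remaining coupons) I = 3.38·e^(−0.0224·6/12) + 0.67·e^(−0.0224·10/12) = 4.0000
Current forward F = (S − I)·e^(rT) = (120.88 − 4.0000)·e^(0.0224·12/12) = 116.8800 × 1.022653 = 119.5277
Value (long) = (F − K)·e^(−rT) = (119.5277 − 135.74) × 0.977849 = -15.8532
Short position value = −(long value) = ₹15.85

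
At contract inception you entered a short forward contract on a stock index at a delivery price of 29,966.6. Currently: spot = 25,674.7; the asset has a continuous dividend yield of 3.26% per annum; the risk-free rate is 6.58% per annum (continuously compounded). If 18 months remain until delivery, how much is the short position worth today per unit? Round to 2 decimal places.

Current fair forward for the remaining 18 months: F = S·e^((r − q)·T), (r − q) = 0.0658 − 0.0326 = 0.0332
F = 25674.7 · e^(0.0332 × 18/12) = 25674.7 × 1.05106086 = 26985.6723
Value of long forward = (F − K)·e^(−rT) = (26985.6723 − 29966.6) · e^(−0.0658·18/12)
= -2980.9277 × 0.90601447 = -2700.76
Short position value = −(long value) = 2700.76

2700.76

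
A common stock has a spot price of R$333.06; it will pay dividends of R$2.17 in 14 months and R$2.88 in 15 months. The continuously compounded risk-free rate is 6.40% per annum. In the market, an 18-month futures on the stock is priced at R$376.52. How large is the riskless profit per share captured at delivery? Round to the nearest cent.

R$15.04 per share

PV(dividends) I = 2.17·e^(−0.0640·14/12) + 2.88·e^(−0.0640·15/12) = 4.6724
Fair futures F* = (S − I)·e^(rT) = (333.06 − 4.6724)·e^0.096000 = 328.3876 × 1.100759 = 361.4756
Market R$376.52 > fair 361.4756: forward overpriced → cash-and-carry (borrow at r, buy the stock and collect the dividends, short the forward).
Profit at T = |F_mkt − F*| = |376.52 − 361.4756| = R$15.04 per share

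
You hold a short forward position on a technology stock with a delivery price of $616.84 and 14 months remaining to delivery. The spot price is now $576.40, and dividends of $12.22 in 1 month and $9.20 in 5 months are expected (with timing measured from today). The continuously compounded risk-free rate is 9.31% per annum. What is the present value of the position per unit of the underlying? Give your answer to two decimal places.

PV(remaining dividends) I = 12.22·e^(−0.0931·1/12) + 9.20·e^(−0.0931·5/12) = 20.9755
Current forward F = (S − I)·e^(rT) = (576.40 − 20.9755)·e^(0.0931·14/12) = 555.4245 × 1.114735 = 619.1511
Value (long) = (F − K)·e^(−rT) = (619.1511 − 616.84) × 0.897074 = 2.0732
Short position value = −(long value) = -$2.07

-$2.07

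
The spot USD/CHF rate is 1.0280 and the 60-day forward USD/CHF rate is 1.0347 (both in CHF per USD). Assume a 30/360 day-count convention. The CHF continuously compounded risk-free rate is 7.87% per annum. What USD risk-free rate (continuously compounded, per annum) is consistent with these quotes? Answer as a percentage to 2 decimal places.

F = S·e^((r_CHF − r_USD)T) ⇒ r_USD = r_CHF − ln(F/S)/T
ln(1.0347/1.0280) = 0.006496; /(60/360) = 0.038976
r_USD = 0.0787 − 0.038976 = 0.039724
r_USD = 3.97%

3.97%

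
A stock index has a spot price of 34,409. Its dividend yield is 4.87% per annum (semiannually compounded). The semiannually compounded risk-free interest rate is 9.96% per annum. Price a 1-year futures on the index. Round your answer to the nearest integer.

F = S · (1+r/2)^(2T) / (1+q/2)^(2T)
= 34409 × 1.102080 / 1.049293 = 34409 × 1.050307
F = 36,140

36,140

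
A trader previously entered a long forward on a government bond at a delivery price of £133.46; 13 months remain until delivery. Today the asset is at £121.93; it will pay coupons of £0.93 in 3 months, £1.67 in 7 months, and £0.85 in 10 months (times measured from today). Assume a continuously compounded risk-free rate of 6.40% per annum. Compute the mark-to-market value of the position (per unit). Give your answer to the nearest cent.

-£5.92

PV(remaining coupons) I = 0.93·e^(−0.0640·3/12) + 1.67·e^(−0.0640·7/12) + 0.85·e^(−0.0640·10/12) = 3.3299
Current forward F = (S − I)·e^(rT) = (121.93 − 3.3299)·e^(0.0640·13/12) = 118.6001 × 1.071793 = 127.1148
Value (long) = (F − K)·e^(−rT) = (127.1148 − 133.46) × 0.933016 = -5.9202
Value = -£5.92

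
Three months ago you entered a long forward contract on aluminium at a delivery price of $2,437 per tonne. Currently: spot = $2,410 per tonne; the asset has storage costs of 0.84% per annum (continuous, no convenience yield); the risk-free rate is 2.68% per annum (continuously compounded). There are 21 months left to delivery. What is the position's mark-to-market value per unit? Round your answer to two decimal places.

$120.35 per tonne

Current fair forward for the remaining 21 months: F = S·e^((r + u)·T), (r + u) = 0.0268 + 0.0084 = 0.0352
F = 2410 · e^(0.0352 × 21/12) = 2410 × 1.06353684 = 2563.1238
Value of long forward = (F − K)·e^(−rT) = (2563.1238 − 2437) · e^(−0.0268·21/12)
= 126.1238 × 0.95418281 = 120.35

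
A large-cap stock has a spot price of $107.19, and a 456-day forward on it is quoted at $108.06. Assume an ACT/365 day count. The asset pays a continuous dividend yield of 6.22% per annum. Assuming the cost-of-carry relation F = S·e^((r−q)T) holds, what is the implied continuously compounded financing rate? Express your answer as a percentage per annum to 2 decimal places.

From F = S·e^((r−q)T): (r − q) = ln(F/S)/T
ln(108.06/107.19) = ln(1.008116) = 0.008083
(r − q) = 0.008083 / (456/365) = 0.006470
r = ln(F/S)/T + q = 0.006470 + 0.0622 = 0.068670
r = 6.87%

6.87%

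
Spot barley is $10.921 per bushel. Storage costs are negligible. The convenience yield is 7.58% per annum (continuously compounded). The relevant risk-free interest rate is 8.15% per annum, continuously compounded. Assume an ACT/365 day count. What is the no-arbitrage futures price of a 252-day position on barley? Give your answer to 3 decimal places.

Net carry = r + u − y = 0.0815 + 0.0000 − 0.0758 = 0.0057
F = S·e^((r+u−y)T) = 10.921 · e^(0.0057 × 252/365) = 10.921 · e^0.003935
= 10.921 × 1.003943 = $10.964 per bushel

$10.964 per bushel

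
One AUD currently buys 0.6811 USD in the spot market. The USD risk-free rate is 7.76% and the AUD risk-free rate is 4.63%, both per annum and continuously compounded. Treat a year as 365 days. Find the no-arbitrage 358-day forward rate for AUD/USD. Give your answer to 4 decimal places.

0.7023

F = S·e^((r_USD − r_AUD)T) = 0.6811 · e^((0.0776 − 0.0463) × 358/365)
= 0.6811 · e^0.030700 = 0.6811 × 1.031176
F = 0.7023 USD per AUD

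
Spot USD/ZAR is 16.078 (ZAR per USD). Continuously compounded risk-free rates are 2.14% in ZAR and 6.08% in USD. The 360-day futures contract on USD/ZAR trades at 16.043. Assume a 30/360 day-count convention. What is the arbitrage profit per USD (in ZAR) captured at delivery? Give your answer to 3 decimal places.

0.586 per USD (in ZAR)

Fair futures: F* = S·e^(carry·T), with carry = (r_ZAR − r_USD) = 0.0214 − 0.0608 = -0.0394
F* = 16.078 · e^(-0.0394 × 360/360) = 16.078 · e^-0.039400 = 16.078 × 0.961366 = 15.4568
Market 16.043 > fair 15.4568: forward overpriced → cash-and-carry (buy spot, short the forward).
At maturity, profit = |F_mkt − F*| = |16.043 − 15.4568| = 0.586 per USD (in ZAR)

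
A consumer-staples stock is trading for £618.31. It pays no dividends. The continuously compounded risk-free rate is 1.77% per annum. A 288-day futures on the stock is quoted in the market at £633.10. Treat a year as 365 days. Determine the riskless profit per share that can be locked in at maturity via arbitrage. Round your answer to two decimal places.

£6.09 per share

Fair futures: F* = S·e^(carry·T), with carry = r = 0.0177
F* = 618.31 · e^(0.0177 × 288/365) = 618.31 · e^0.013966 = 618.31 × 1.014064 = £627.0059
Market £633.10 > fair £627.0059: forward overpriced → cash-and-carry (buy spot, short the forward).
At maturity, profit = |F_mkt − F*| = |633.10 − 627.0059| = £6.09 per share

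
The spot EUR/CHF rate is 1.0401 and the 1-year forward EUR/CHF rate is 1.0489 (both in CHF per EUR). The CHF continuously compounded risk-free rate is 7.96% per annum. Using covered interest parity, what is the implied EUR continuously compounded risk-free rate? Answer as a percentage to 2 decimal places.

7.12%

F = S·e^((r_CHF − r_EUR)T) ⇒ r_EUR = r_CHF − ln(F/S)/T
ln(1.0489/1.0401) = 0.008425; /(1) = 0.008425
r_EUR = 0.0796 − 0.008425 = 0.071175
r_EUR = 7.12%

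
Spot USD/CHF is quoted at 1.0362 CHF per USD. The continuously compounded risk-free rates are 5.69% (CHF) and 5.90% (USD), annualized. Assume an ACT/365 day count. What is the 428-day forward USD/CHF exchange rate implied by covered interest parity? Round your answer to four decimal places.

F = S·e^((r_CHF − r_USD)T) = 1.0362 · e^((0.0569 − 0.0590) × 428/365)
= 1.0362 · e^-0.002462 = 1.0362 × 0.997541
F = 1.0337 CHF per USD

1.0337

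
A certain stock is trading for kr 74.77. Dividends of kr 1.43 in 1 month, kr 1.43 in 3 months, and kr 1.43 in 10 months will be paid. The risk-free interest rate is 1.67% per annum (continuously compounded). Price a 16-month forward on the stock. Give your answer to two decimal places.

PV(dividends) I = 1.43·e^(−0.0167·1/12) + 1.43·e^(−0.0167·3/12) + 1.43·e^(−0.0167·10/12)
I = 1.4280 + 1.4240 + 1.4102 = 4.2622
F = (S − I)·e^(rT) = (74.77 − 4.2622) · e^(0.0167·16/12)
= 70.5078 · e^0.022267 = 70.5078 × 1.022517 = kr 72.10

kr 72.10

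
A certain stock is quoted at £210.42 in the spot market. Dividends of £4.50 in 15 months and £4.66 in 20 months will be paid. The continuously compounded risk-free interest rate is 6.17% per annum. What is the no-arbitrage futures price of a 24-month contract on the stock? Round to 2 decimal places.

£228.59

PV(dividends) I = 4.50·e^(−0.0617·15/12) + 4.66·e^(−0.0617·20/12)
I = 4.1660 + 4.2046 = 8.3706
F = (S − I)·e^(rT) = (210.42 − 8.3706) · e^(0.0617·24/12)
= 202.0494 · e^0.123400 = 202.0494 × 1.131337 = £228.59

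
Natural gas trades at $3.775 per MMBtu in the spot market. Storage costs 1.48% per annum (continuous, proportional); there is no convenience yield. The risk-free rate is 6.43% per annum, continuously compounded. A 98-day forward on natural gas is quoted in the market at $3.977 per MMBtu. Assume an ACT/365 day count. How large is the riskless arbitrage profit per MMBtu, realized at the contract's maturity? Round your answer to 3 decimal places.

$0.121 per MMBtu

Fair forward: F* = S·e^(carry·T), with carry = (r + u) = 0.0643 + 0.0148 = 0.0791
F* = 3.775 · e^(0.0791 × 98/365) = 3.775 · e^0.021238 = 3.775 × 1.021465 = $3.8560
Market $3.977 > fair $3.8560: forward overpriced → cash-and-carry (buy spot, short the forward).
At maturity, profit = |F_mkt − F*| = |3.977 − 3.8560| = $0.121 per MMBtu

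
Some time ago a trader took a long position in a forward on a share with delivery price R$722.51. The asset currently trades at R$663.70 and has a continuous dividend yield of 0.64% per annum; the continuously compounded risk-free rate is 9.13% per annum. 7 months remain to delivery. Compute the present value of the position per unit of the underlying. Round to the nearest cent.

-R$23.81

Current fair forward for the remaining 7 months: F = S·e^((r − q)·T), (r − q) = 0.0913 − 0.0064 = 0.0849
F = 663.70 · e^(0.0849 × 7/12) = 663.70 × 1.050772 = 697.3974
Value of long forward = (F − K)·e^(−rT) = (697.3974 − 722.51) · e^(−0.0913·7/12)
= -25.1126 × 0.948135 = -23.81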